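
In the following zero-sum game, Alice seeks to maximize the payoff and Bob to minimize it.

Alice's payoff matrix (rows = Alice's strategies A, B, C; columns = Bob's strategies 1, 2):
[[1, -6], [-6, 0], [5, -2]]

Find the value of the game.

-12/13

Row A is strictly dominated by row C, so Alice never plays it.
The remaining 2×2 game on (B, C) × (1, 2) has no saddle point. Let Alice play B with probability p; indifference gives −6p + 5(1−p) = −2(1−p), so p = 7/13.
Similarly Bob's optimal q on 1 is 2/13, and the value is -6·(2/13) + (0)·(11/13) = -12/13.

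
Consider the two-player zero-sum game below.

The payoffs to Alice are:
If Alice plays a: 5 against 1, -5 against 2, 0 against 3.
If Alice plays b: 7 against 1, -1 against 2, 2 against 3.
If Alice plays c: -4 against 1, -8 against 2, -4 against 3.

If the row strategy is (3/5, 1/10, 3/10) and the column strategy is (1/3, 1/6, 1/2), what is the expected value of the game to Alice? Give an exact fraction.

Against (1/3, 1/6, 1/2), each row's expected payoff is a: 5/6; b: 19/6; c: -14/3.
Taking the (3/5, 1/10, 3/10)-weighted average: (3/5)·(5/6) + (1/10)·(19/6) + (3/10)·(-14/3) = -7/12.

-7/12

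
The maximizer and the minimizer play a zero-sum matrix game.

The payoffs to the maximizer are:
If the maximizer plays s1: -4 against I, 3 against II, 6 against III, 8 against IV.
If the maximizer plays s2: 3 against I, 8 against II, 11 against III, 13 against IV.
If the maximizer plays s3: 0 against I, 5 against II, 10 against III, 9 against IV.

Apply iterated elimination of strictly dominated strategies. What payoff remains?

3

Column II is strictly dominated by I for the minimizer (-4<3, 3<8, 0<5); eliminate II.
Row s3 is strictly dominated by row s2 (3>0, 11>10, 13>9); eliminate s3.
Row s1 is strictly dominated by row s2 (3>-4, 11>6, 13>8); eliminate s1.
Column IV is strictly dominated by I for the minimizer (3<13); eliminate IV.
Column III is strictly dominated by I for the minimizer (3<11); eliminate III.
Only (s2, I) remains, with payoff 3.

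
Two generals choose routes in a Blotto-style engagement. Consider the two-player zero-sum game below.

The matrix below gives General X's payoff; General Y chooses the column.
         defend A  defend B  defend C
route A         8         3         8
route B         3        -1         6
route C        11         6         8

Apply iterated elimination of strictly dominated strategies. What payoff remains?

6

Row route B is strictly dominated by row route A (8>3, 3>-1, 8>6); eliminate route B.
Column defend C is strictly dominated by defend B for General Y (3<8, 6<8); eliminate defend C.
Row route A is strictly dominated by row route C (11>8, 6>3); eliminate route A.
Column defend A is strictly dominated by defend B for General Y (6<11); eliminate defend A.
Only (route C, defend B) remains, with payoff 6.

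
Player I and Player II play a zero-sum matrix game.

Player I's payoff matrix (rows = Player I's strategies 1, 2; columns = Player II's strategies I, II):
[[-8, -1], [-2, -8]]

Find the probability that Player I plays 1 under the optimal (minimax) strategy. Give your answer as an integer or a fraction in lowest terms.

Row minima are -8 and -8, so Player I's maximin is -8; column maxima are -2 and -1, so Player II's minimax is -2. These differ, so the equilibrium is in mixed strategies.
Let Player I play 1 with probability p. Player II is indifferent when −8p − 2(1−p) = −p − 8(1−p), giving p = 6/13.

6/13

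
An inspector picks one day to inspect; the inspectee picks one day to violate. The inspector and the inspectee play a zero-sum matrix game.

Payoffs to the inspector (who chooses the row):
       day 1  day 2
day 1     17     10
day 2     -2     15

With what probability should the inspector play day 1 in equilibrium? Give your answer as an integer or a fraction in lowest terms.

17/24

Row minima are 10 and -2, so the inspector's maximin is 10; column maxima are 17 and 15, so the inspectee's minimax is 15. These differ, so the equilibrium is in mixed strategies.
Let the inspector play day 1 with probability p. The inspectee is indifferent when 17p − 2(1−p) = 10p + 15(1−p), giving p = 17/24.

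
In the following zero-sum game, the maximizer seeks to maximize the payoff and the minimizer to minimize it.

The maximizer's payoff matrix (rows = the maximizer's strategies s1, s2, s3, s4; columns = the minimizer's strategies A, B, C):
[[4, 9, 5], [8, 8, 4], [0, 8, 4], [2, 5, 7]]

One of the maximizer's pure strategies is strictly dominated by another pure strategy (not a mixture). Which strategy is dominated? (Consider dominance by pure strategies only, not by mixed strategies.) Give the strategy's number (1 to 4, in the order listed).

Compare s3 with s1: 4 > 0, 9 > 8, 5 > 4.
So s1 strictly dominates s3 for the maximizer; s3 is strictly dominated.

3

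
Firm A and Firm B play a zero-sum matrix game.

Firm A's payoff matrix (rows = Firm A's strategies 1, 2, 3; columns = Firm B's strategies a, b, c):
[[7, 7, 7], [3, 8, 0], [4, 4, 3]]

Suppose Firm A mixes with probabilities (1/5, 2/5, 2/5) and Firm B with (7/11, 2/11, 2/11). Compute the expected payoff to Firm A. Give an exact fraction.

47/11

Against (7/11, 2/11, 2/11), each row's expected payoff is 1: 7; 2: 37/11; 3: 42/11.
Taking the (1/5, 2/5, 2/5)-weighted average: (1/5)·(7) + (2/5)·(37/11) + (2/5)·(42/11) = 47/11.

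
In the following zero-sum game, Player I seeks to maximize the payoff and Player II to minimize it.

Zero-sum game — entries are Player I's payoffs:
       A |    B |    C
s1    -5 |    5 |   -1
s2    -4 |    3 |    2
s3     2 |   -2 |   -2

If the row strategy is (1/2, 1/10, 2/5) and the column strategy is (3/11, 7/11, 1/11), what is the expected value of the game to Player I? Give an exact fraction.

3/5

Against (3/11, 7/11, 1/11), each row's expected payoff is s1: 19/11; s2: 1; s3: -10/11.
Taking the (1/2, 1/10, 2/5)-weighted average: (1/2)·(19/11) + (1/10)·(1) + (2/5)·(-10/11) = 3/5.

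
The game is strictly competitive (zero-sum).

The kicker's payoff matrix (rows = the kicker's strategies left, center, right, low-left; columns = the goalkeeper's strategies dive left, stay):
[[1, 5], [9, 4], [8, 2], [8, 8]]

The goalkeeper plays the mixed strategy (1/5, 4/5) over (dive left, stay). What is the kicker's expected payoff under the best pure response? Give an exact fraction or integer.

left: (1)·(1/5) + (5)·(4/5) = 21/5.
center: (9)·(1/5) + (4)·(4/5) = 5.
right: (8)·(1/5) + (2)·(4/5) = 16/5.
low-left: (8)·(1/5) + (8)·(4/5) = 8.
The best pure response is low-left with expected payoff 8.

8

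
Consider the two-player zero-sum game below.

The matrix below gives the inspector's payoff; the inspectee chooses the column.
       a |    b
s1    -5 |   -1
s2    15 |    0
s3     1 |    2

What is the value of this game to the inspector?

Row s1 is strictly dominated by row s3, so the inspector never plays it.
The remaining 2×2 game on (s2, s3) × (a, b) has no saddle point. Let the inspector play s2 with probability p; indifference gives 15p + (1−p) = 2(1−p), so p = 1/16.
Similarly the inspectee's optimal q on a is 1/8, and the value is 15·(1/8) + (0)·(7/8) = 15/8.

15/8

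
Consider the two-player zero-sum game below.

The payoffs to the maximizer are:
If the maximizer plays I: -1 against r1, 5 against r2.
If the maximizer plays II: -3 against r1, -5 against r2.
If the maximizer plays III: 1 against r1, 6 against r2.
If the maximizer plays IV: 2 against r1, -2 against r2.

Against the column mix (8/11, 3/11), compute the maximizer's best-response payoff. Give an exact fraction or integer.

I: (-1)·(8/11) + (5)·(3/11) = 7/11.
II: (-3)·(8/11) + (-5)·(3/11) = -39/11.
III: (1)·(8/11) + (6)·(3/11) = 26/11.
IV: (2)·(8/11) + (-2)·(3/11) = 10/11.
The best pure response is III with expected payoff 26/11.

26/11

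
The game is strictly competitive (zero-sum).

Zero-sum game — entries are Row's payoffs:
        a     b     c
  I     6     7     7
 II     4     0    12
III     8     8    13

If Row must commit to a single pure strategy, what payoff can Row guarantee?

The worst-case payoff for each row is I: 6, II: 0, III: 8.
The best of these is 8.

8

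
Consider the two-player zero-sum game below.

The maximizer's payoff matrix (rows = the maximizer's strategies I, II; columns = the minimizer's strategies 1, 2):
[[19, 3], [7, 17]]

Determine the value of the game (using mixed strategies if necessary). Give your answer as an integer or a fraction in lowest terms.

151/13

Row minima are 3 and 7, so the maximizer's maximin is 7; column maxima are 19 and 17, so the minimizer's minimax is 17. These differ, so the equilibrium is in mixed strategies.
Let the maximizer play I with probability p. The minimizer is indifferent when 19p + 7(1−p) = 3p + 17(1−p), giving p = 5/13.
Let the minimizer play 1 with probability q. The maximizer is indifferent when 19q + 3(1−q) = 7q + 17(1−q), giving q = 7/13.
The value is 19·(7/13) + (3)·(6/13) = 151/13.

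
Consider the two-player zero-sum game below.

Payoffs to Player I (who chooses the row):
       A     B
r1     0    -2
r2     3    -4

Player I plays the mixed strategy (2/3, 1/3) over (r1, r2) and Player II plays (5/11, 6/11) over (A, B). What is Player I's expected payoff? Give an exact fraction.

Against (5/11, 6/11), each row's expected payoff is r1: -12/11; r2: -9/11.
Taking the (2/3, 1/3)-weighted average: (2/3)·(-12/11) + (1/3)·(-9/11) = -1.

-1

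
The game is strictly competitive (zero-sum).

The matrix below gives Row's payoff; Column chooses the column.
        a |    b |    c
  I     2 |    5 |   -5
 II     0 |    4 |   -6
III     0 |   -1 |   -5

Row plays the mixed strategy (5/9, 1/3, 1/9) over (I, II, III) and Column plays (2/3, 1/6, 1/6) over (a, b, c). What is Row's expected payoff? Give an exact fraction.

Against (2/3, 1/6, 1/6), each row's expected payoff is I: 4/3; II: -1/3; III: -1.
Taking the (5/9, 1/3, 1/9)-weighted average: (5/9)·(4/3) + (1/3)·(-1/3) + (1/9)·(-1) = 14/27.

14/27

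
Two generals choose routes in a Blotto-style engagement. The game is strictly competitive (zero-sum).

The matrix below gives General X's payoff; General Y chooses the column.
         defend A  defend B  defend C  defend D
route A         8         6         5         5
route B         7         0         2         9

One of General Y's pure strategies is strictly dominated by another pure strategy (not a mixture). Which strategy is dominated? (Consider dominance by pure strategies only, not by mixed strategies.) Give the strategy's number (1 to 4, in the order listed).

1

General Y prefers columns that give General X less. Compare defend A with defend B: 6 < 8, 0 < 7.
So defend B strictly dominates defend A for General Y; defend A is strictly dominated.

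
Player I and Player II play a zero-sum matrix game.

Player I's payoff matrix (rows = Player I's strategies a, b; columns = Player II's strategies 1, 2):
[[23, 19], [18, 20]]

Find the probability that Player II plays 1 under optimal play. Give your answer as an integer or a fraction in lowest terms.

Row minima are 19 and 18, so Player I's maximin is 19; column maxima are 23 and 20, so Player II's minimax is 20. These differ, so the equilibrium is in mixed strategies.
Let Player II play 1 with probability q. Player I is indifferent when 23q + 19(1−q) = 18q + 20(1−q), giving q = 1/6.

1/6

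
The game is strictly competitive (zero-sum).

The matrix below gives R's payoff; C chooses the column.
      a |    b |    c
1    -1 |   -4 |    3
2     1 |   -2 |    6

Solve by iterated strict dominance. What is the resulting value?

Row 1 is strictly dominated by row 2 (1>-1, -2>-4, 6>3); eliminate 1.
Column c is strictly dominated by a for C (1<6); eliminate c.
Column a is strictly dominated by b for C (-2<1); eliminate a.
Only (2, b) remains, with payoff -2.

-2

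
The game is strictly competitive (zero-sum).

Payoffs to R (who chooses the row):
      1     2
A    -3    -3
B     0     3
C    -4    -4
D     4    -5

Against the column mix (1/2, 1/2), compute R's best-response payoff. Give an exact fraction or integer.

A: (-3)·(1/2) + (-3)·(1/2) = -3.
B: (0)·(1/2) + (3)·(1/2) = 3/2.
C: (-4)·(1/2) + (-4)·(1/2) = -4.
D: (4)·(1/2) + (-5)·(1/2) = -1/2.
The best pure response is B with expected payoff 3/2.

3/2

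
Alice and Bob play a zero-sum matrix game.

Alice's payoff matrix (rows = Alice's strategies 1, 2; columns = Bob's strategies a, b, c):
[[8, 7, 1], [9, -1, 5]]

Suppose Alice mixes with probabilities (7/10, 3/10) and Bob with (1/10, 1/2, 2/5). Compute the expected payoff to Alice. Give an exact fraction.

Against (1/10, 1/2, 2/5), each row's expected payoff is 1: 47/10; 2: 12/5.
Taking the (7/10, 3/10)-weighted average: (7/10)·(47/10) + (3/10)·(12/5) = 401/100.

401/100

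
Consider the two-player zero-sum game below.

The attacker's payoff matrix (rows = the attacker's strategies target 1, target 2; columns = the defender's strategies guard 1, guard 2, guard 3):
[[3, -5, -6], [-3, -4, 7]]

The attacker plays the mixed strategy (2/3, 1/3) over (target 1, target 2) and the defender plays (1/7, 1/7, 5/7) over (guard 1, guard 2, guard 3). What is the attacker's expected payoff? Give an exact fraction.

-12/7

Against (1/7, 1/7, 5/7), each row's expected payoff is target 1: -32/7; target 2: 4.
Taking the (2/3, 1/3)-weighted average: (2/3)·(-32/7) + (1/3)·(4) = -12/7.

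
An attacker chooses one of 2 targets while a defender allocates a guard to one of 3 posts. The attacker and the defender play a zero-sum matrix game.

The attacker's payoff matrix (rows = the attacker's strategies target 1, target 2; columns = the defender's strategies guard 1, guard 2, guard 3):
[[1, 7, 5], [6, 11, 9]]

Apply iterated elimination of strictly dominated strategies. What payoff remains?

Row target 1 is strictly dominated by row target 2 (6>1, 11>7, 9>5); eliminate target 1.
Column guard 3 is strictly dominated by guard 1 for the defender (6<9); eliminate guard 3.
Column guard 2 is strictly dominated by guard 1 for the defender (6<11); eliminate guard 2.
Only (target 2, guard 1) remains, with payoff 6.

6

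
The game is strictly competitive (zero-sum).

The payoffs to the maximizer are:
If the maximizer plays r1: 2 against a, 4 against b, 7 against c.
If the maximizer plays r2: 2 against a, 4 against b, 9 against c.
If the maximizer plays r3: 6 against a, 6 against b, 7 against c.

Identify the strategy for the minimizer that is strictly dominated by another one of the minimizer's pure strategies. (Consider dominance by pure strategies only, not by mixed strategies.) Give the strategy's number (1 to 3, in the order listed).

The minimizer prefers columns that give the maximizer less. Compare c with a: 2 < 7, 2 < 9, 6 < 7.
So a strictly dominates c for the minimizer; c is strictly dominated.

3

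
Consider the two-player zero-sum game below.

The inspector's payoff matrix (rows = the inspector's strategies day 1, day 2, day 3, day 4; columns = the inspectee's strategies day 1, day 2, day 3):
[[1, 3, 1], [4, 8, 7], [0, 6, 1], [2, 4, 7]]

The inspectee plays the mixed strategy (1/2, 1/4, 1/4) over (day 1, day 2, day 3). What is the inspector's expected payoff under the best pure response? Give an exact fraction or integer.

23/4

day 1: (1)·(1/2) + (3)·(1/4) + (1)·(1/4) = 3/2.
day 2: (4)·(1/2) + (8)·(1/4) + (7)·(1/4) = 23/4.
day 3: (0)·(1/2) + (6)·(1/4) + (1)·(1/4) = 7/4.
day 4: (2)·(1/2) + (4)·(1/4) + (7)·(1/4) = 15/4.
The best pure response is day 2 with expected payoff 23/4.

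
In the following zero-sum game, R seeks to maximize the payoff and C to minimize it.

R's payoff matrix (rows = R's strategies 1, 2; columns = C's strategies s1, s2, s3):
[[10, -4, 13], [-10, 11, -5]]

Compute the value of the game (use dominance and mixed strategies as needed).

2

Column s3 is strictly dominated by s1 for C (it gives R more in every row).
The remaining 2×2 game on (1, 2) × (s1, s2) has no saddle point. Let R play 1 with probability p; indifference gives 10p − 10(1−p) = −4p + 11(1−p), so p = 3/5.
Similarly C's optimal q on s1 is 3/7, and the value is 10·(3/7) + (-4)·(4/7) = 2.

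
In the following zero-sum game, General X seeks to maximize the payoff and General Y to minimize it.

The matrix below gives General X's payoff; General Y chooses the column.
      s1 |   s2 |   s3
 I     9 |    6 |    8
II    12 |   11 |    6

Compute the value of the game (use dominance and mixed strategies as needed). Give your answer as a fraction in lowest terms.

Column s1 is strictly dominated by s2 for General Y (it gives General X more in every row).
The remaining 2×2 game on (I, II) × (s2, s3) has no saddle point. Let General X play I with probability p; indifference gives 6p + 11(1−p) = 8p + 6(1−p), so p = 5/7.
Similarly General Y's optimal q on s2 is 2/7, and the value is 6·(2/7) + (8)·(5/7) = 52/7.

52/7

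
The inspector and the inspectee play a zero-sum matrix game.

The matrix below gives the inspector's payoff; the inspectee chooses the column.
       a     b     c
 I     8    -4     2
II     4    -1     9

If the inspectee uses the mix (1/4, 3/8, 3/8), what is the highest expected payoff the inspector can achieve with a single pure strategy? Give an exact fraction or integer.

I: (8)·(1/4) + (-4)·(3/8) + (2)·(3/8) = 5/4.
II: (4)·(1/4) + (-1)·(3/8) + (9)·(3/8) = 4.
The best pure response is II with expected payoff 4.

4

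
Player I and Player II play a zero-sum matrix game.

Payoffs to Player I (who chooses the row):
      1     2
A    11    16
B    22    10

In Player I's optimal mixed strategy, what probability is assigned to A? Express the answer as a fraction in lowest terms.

12/17

Row minima are 11 and 10, so Player I's maximin is 11; column maxima are 22 and 16, so Player II's minimax is 16. These differ, so the equilibrium is in mixed strategies.
Let Player I play A with probability p. Player II is indifferent when 11p + 22(1−p) = 16p + 10(1−p), giving p = 12/17.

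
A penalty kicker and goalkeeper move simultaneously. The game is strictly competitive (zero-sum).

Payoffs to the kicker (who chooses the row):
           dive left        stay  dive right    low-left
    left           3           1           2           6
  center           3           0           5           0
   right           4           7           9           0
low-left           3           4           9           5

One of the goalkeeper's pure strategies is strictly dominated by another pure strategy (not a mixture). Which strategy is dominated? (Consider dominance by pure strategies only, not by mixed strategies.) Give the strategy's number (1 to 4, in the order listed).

3

The goalkeeper prefers columns that give the kicker less. Compare dive right with stay: 1 < 2, 0 < 5, 7 < 9, 4 < 9.
So stay strictly dominates dive right for the goalkeeper; dive right is strictly dominated.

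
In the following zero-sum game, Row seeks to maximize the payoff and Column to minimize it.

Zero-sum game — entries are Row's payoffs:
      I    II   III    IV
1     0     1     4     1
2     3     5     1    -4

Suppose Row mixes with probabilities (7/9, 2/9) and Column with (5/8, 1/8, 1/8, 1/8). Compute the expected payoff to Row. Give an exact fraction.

Against (5/8, 1/8, 1/8, 1/8), each row's expected payoff is 1: 3/4; 2: 17/8.
Taking the (7/9, 2/9)-weighted average: (7/9)·(3/4) + (2/9)·(17/8) = 19/18.

19/18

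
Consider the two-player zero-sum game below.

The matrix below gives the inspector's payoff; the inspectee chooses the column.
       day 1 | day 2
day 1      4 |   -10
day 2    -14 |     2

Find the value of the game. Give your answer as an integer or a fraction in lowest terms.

Row minima are -10 and -14, so the inspector's maximin is -10; column maxima are 4 and 2, so the inspectee's minimax is 2. These differ, so the equilibrium is in mixed strategies.
Let the inspector play day 1 with probability p. The inspectee is indifferent when 4p − 14(1−p) = −10p + 2(1−p), giving p = 8/15.
Let the inspectee play day 1 with probability q. The inspector is indifferent when 4q − 10(1−q) = −14q + 2(1−q), giving q = 2/5.
The value is 4·(2/5) + (-10)·(3/5) = -22/5.

-22/5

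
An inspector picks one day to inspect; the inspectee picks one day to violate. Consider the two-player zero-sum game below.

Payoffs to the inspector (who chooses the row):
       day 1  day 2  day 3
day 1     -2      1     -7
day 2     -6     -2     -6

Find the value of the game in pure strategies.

Row minima: -7, -6 → the inspector's maximin is -6.
Column maxima: -2, 1, -6 → the inspectee's minimax is -6.
They coincide at (day 2, day 3), so the value is -6.

-6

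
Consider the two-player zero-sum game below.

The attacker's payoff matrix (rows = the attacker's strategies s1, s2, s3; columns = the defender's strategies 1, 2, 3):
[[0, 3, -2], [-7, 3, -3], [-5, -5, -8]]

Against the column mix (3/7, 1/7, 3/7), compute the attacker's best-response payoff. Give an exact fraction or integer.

-3/7

s1: (0)·(3/7) + (3)·(1/7) + (-2)·(3/7) = -3/7.
s2: (-7)·(3/7) + (3)·(1/7) + (-3)·(3/7) = -27/7.
s3: (-5)·(3/7) + (-5)·(1/7) + (-8)·(3/7) = -44/7.
The best pure response is s1 with expected payoff -3/7.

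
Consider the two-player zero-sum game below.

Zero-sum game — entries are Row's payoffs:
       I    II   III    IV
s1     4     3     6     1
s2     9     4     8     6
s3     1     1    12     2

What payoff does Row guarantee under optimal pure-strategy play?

4

Row minima: 1, 4, 1 → Row's maximin is 4.
Column maxima: 9, 4, 12, 6 → Column's minimax is 4.
They coincide at (s2, II), so the value is 4.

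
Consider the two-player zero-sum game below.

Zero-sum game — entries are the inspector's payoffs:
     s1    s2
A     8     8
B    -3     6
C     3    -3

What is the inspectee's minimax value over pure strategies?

The worst case (largest entry) in each column is s1: 8, s2: 8.
The best (smallest) of these is 8.

8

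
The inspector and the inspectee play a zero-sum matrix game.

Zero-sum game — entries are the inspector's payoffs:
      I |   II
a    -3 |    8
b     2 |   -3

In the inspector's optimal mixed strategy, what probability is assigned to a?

Row minima are -3 and -3, so the inspector's maximin is -3; column maxima are 2 and 8, so the inspectee's minimax is 2. These differ, so the equilibrium is in mixed strategies.
Let the inspector play a with probability p. The inspectee is indifferent when −3p + 2(1−p) = 8p − 3(1−p), giving p = 5/16.

5/16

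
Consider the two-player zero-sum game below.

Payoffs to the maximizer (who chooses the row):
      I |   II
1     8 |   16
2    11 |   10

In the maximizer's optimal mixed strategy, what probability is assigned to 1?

1/9

Row minima are 8 and 10, so the maximizer's maximin is 10; column maxima are 11 and 16, so the minimizer's minimax is 11. These differ, so the equilibrium is in mixed strategies.
Let the maximizer play 1 with probability p. The minimizer is indifferent when 8p + 11(1−p) = 16p + 10(1−p), giving p = 1/9.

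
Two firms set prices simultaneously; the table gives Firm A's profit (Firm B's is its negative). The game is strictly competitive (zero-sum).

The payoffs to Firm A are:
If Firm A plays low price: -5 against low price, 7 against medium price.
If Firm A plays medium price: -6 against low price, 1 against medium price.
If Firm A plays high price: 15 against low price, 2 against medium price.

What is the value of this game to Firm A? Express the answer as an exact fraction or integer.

Row medium price is strictly dominated by row low price, so Firm A never plays it.
The remaining 2×2 game on (low price, high price) × (low price, medium price) has no saddle point. Let Firm A play low price with probability p; indifference gives −5p + 15(1−p) = 7p + 2(1−p), so p = 13/25.
Similarly Firm B's optimal q on low price is 1/5, and the value is -5·(1/5) + (7)·(4/5) = 23/5.

23/5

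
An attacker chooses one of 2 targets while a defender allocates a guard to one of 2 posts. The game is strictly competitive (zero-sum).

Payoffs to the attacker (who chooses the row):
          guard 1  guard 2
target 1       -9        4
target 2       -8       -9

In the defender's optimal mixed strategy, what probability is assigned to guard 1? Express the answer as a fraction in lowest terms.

Row minima are -9 and -9, so the attacker's maximin is -9; column maxima are -8 and 4, so the defender's minimax is -8. These differ, so the equilibrium is in mixed strategies.
Let the defender play guard 1 with probability q. The attacker is indifferent when −9q + 4(1−q) = −8q − 9(1−q), giving q = 13/14.

13/14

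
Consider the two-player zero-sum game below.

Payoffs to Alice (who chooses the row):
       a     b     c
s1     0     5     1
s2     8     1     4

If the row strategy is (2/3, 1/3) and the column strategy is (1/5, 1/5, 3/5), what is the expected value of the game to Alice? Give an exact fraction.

37/15

Against (1/5, 1/5, 3/5), each row's expected payoff is s1: 8/5; s2: 21/5.
Taking the (2/3, 1/3)-weighted average: (2/3)·(8/5) + (1/3)·(21/5) = 37/15.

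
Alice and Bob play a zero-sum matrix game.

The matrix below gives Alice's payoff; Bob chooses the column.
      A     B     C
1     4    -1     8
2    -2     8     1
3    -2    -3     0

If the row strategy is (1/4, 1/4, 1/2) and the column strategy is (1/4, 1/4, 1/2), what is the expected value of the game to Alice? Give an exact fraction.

Against (1/4, 1/4, 1/2), each row's expected payoff is 1: 19/4; 2: 2; 3: -5/4.
Taking the (1/4, 1/4, 1/2)-weighted average: (1/4)·(19/4) + (1/4)·(2) + (1/2)·(-5/4) = 17/16.

17/16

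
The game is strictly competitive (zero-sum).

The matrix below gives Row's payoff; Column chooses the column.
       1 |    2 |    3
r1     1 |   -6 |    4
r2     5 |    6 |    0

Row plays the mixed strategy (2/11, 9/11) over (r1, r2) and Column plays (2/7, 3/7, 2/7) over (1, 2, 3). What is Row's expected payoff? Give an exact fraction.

236/77

Against (2/7, 3/7, 2/7), each row's expected payoff is r1: -8/7; r2: 4.
Taking the (2/11, 9/11)-weighted average: (2/11)·(-8/7) + (9/11)·(4) = 236/77.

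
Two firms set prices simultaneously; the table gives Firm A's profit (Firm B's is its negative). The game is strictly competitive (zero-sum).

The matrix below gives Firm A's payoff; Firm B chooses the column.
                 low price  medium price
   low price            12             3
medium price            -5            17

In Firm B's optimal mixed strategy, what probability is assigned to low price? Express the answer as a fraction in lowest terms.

14/31

Row minima are 3 and -5, so Firm A's maximin is 3; column maxima are 12 and 17, so Firm B's minimax is 12. These differ, so the equilibrium is in mixed strategies.
Let Firm B play low price with probability q. Firm A is indifferent when 12q + 3(1−q) = −5q + 17(1−q), giving q = 14/31.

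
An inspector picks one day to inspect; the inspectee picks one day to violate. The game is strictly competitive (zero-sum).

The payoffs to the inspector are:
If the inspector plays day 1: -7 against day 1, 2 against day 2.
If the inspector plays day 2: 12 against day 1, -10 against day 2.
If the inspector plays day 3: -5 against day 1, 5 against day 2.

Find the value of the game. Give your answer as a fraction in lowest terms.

Row day 1 is strictly dominated by row day 3, so the inspector never plays it.
The remaining 2×2 game on (day 2, day 3) × (day 1, day 2) has no saddle point. Let the inspector play day 2 with probability p; indifference gives 12p − 5(1−p) = −10p + 5(1−p), so p = 5/16.
Similarly the inspectee's optimal q on day 1 is 15/32, and the value is 12·(15/32) + (-10)·(17/32) = 5/16.

5/16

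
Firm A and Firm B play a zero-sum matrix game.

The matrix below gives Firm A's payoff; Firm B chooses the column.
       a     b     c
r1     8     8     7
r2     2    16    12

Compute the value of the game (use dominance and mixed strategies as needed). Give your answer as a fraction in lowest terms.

Column b is strictly dominated by c for Firm B (it gives Firm A more in every row).
The remaining 2×2 game on (r1, r2) × (a, c) has no saddle point. Let Firm A play r1 with probability p; indifference gives 8p + 2(1−p) = 7p + 12(1−p), so p = 10/11.
Similarly Firm B's optimal q on a is 5/11, and the value is 8·(5/11) + (7)·(6/11) = 82/11.

82/11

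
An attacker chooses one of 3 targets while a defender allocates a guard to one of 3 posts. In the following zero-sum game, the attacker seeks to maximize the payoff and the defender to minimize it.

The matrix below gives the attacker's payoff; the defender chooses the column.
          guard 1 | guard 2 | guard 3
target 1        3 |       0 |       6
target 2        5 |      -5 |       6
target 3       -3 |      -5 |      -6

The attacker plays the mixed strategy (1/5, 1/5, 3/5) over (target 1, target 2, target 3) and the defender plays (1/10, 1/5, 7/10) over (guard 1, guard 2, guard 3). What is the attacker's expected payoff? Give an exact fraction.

Against (1/10, 1/5, 7/10), each row's expected payoff is target 1: 9/2; target 2: 37/10; target 3: -11/2.
Taking the (1/5, 1/5, 3/5)-weighted average: (1/5)·(9/2) + (1/5)·(37/10) + (3/5)·(-11/2) = -83/50.

-83/50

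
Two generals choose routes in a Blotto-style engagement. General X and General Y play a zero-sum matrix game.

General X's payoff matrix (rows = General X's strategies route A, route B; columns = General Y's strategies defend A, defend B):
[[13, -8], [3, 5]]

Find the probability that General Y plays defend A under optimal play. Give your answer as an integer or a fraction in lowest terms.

13/23

Row minima are -8 and 3, so General X's maximin is 3; column maxima are 13 and 5, so General Y's minimax is 5. These differ, so the equilibrium is in mixed strategies.
Let General Y play defend A with probability q. General X is indifferent when 13q − 8(1−q) = 3q + 5(1−q), giving q = 13/23.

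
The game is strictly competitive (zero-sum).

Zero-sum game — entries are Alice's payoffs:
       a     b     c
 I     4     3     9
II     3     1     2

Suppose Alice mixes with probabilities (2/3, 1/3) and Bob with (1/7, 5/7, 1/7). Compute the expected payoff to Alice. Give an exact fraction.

Against (1/7, 5/7, 1/7), each row's expected payoff is I: 4; II: 10/7.
Taking the (2/3, 1/3)-weighted average: (2/3)·(4) + (1/3)·(10/7) = 22/7.

22/7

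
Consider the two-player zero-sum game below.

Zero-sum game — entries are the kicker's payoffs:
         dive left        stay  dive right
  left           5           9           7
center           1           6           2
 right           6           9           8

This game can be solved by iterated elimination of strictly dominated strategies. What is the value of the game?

Row center is strictly dominated by row left (5>1, 9>6, 7>2); eliminate center.
Column dive right is strictly dominated by dive left for the goalkeeper (5<7, 6<8); eliminate dive right.
Column stay is strictly dominated by dive left for the goalkeeper (5<9, 6<9); eliminate stay.
Row left is strictly dominated by row right (6>5); eliminate left.
Only (right, dive left) remains, with payoff 6.

6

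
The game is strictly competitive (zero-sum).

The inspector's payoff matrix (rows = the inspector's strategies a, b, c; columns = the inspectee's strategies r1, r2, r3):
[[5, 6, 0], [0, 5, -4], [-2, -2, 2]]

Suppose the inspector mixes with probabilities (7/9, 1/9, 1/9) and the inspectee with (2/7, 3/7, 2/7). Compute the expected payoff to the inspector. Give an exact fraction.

197/63

Against (2/7, 3/7, 2/7), each row's expected payoff is a: 4; b: 1; c: -6/7.
Taking the (7/9, 1/9, 1/9)-weighted average: (7/9)·(4) + (1/9)·(1) + (1/9)·(-6/7) = 197/63.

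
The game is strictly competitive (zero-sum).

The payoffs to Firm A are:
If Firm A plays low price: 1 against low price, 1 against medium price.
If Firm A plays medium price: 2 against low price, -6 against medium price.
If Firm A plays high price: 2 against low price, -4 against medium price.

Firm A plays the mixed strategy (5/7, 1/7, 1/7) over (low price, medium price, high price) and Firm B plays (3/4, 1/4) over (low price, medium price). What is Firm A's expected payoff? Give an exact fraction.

11/14

Against (3/4, 1/4), each row's expected payoff is low price: 1; medium price: 0; high price: 1/2.
Taking the (5/7, 1/7, 1/7)-weighted average: (5/7)·(1) + (1/7)·(0) + (1/7)·(1/2) = 11/14.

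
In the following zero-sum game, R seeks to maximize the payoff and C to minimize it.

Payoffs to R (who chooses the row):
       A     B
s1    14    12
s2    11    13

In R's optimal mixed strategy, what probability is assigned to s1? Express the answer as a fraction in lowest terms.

1/2

Row minima are 12 and 11, so R's maximin is 12; column maxima are 14 and 13, so C's minimax is 13. These differ, so the equilibrium is in mixed strategies.
Let R play s1 with probability p. C is indifferent when 14p + 11(1−p) = 12p + 13(1−p), giving p = 1/2.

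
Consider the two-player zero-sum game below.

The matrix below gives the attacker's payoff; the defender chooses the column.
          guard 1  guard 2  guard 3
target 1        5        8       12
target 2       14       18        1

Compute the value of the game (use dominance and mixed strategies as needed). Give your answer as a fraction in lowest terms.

Column guard 2 is strictly dominated by guard 1 for the defender (it gives the attacker more in every row).
The remaining 2×2 game on (target 1, target 2) × (guard 1, guard 3) has no saddle point. Let the attacker play target 1 with probability p; indifference gives 5p + 14(1−p) = 12p + (1−p), so p = 13/20.
Similarly the defender's optimal q on guard 1 is 11/20, and the value is 5·(11/20) + (12)·(9/20) = 163/20.

163/20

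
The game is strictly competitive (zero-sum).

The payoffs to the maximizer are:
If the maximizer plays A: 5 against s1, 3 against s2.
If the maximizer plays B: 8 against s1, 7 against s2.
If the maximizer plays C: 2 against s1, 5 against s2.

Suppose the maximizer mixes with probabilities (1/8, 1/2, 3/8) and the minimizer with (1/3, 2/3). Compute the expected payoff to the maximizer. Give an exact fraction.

45/8

Against (1/3, 2/3), each row's expected payoff is A: 11/3; B: 22/3; C: 4.
Taking the (1/8, 1/2, 3/8)-weighted average: (1/8)·(11/3) + (1/2)·(22/3) + (3/8)·(4) = 45/8.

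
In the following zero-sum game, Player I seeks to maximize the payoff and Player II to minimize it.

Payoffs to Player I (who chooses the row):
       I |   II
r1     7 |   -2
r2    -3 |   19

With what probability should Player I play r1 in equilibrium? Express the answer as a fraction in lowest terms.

Row minima are -2 and -3, so Player I's maximin is -2; column maxima are 7 and 19, so Player II's minimax is 7. These differ, so the equilibrium is in mixed strategies.
Let Player I play r1 with probability p. Player II is indifferent when 7p − 3(1−p) = −2p + 19(1−p), giving p = 22/31.

22/31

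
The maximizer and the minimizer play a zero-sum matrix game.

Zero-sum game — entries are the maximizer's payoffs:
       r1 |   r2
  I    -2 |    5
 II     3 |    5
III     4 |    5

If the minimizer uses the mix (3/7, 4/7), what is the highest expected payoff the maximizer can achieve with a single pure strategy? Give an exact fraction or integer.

I: (-2)·(3/7) + (5)·(4/7) = 2.
II: (3)·(3/7) + (5)·(4/7) = 29/7.
III: (4)·(3/7) + (5)·(4/7) = 32/7.
The best pure response is III with expected payoff 32/7.

32/7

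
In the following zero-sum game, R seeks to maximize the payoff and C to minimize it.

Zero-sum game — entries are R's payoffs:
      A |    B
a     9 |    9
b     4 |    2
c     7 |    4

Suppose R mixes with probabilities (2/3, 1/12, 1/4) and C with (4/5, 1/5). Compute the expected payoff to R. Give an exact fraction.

Against (4/5, 1/5), each row's expected payoff is a: 9; b: 18/5; c: 32/5.
Taking the (2/3, 1/12, 1/4)-weighted average: (2/3)·(9) + (1/12)·(18/5) + (1/4)·(32/5) = 79/10.

79/10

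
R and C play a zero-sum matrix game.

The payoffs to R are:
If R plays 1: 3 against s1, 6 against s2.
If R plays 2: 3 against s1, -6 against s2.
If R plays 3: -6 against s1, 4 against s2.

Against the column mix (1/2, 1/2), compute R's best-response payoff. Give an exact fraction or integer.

1: (3)·(1/2) + (6)·(1/2) = 9/2.
2: (3)·(1/2) + (-6)·(1/2) = -3/2.
3: (-6)·(1/2) + (4)·(1/2) = -1.
The best pure response is 1 with expected payoff 9/2.

9/2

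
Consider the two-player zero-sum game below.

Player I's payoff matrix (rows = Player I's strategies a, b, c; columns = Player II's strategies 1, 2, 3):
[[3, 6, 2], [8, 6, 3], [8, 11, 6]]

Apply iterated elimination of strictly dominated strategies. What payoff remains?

Row a is strictly dominated by row c (8>3, 11>6, 6>2); eliminate a.
Column 2 is strictly dominated by 3 for Player II (3<6, 6<11); eliminate 2.
Column 1 is strictly dominated by 3 for Player II (3<8, 6<8); eliminate 1.
Row b is strictly dominated by row c (6>3); eliminate b.
Only (c, 3) remains, with payoff 6.

6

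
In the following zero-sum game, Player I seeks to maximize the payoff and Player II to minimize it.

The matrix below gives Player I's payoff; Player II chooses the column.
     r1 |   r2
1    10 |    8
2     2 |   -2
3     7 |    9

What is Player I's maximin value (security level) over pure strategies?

The worst-case payoff for each row is 1: 8, 2: -2, 3: 7.
The best of these is 8.

8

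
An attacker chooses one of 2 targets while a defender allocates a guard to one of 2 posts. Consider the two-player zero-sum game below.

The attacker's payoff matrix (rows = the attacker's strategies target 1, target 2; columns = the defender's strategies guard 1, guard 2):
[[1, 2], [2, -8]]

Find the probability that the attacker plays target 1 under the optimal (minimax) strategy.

10/11

Row minima are 1 and -8, so the attacker's maximin is 1; column maxima are 2 and 2, so the defender's minimax is 2. These differ, so the equilibrium is in mixed strategies.
Let the attacker play target 1 with probability p. The defender is indifferent when p + 2(1−p) = 2p − 8(1−p), giving p = 10/11.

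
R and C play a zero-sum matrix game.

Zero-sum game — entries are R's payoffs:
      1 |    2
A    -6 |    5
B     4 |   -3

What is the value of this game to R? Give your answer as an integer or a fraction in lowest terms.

Row minima are -6 and -3, so R's maximin is -3; column maxima are 4 and 5, so C's minimax is 4. These differ, so the equilibrium is in mixed strategies.
Let R play A with probability p. C is indifferent when −6p + 4(1−p) = 5p − 3(1−p), giving p = 7/18.
Let C play 1 with probability q. R is indifferent when −6q + 5(1−q) = 4q − 3(1−q), giving q = 4/9.
The value is -6·(4/9) + (5)·(5/9) = 1/9.

1/9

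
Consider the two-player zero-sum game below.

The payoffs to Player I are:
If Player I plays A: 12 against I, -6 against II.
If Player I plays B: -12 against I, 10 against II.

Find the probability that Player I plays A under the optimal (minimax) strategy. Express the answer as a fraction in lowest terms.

Row minima are -6 and -12, so Player I's maximin is -6; column maxima are 12 and 10, so Player II's minimax is 10. These differ, so the equilibrium is in mixed strategies.
Let Player I play A with probability p. Player II is indifferent when 12p − 12(1−p) = −6p + 10(1−p), giving p = 11/20.

11/20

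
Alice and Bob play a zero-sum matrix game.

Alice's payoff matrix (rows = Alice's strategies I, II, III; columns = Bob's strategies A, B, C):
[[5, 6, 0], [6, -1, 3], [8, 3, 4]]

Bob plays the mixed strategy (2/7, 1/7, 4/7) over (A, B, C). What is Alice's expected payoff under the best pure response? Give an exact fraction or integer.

I: (5)·(2/7) + (6)·(1/7) + (0)·(4/7) = 16/7.
II: (6)·(2/7) + (-1)·(1/7) + (3)·(4/7) = 23/7.
III: (8)·(2/7) + (3)·(1/7) + (4)·(4/7) = 5.
The best pure response is III with expected payoff 5.

5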